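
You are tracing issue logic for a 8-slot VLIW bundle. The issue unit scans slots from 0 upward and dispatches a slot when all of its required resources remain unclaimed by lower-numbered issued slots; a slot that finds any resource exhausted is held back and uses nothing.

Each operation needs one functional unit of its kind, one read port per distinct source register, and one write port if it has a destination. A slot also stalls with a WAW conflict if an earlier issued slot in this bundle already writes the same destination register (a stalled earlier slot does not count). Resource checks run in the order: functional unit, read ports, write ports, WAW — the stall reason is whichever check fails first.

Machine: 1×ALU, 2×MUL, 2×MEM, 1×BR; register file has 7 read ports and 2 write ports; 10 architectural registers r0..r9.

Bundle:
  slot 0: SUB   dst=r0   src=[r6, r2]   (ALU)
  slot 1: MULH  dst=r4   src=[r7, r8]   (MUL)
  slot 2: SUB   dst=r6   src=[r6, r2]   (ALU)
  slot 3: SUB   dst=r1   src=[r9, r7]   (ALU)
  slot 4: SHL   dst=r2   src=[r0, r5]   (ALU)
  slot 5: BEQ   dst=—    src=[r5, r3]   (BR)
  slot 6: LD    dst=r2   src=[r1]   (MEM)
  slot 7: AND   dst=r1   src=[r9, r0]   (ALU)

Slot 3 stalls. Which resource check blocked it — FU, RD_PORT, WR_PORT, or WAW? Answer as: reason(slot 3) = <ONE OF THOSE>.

reason(slot 3) = FU

(0) want 1×ALU +2rd +1wr — yes → AL0|MU2|ME2|BR1|rd5|wr1
(1) want 1×MUL +2rd +1wr — yes → AL0|MU1|ME2|BR1|rd3|wr0
(2) want 1×ALU +2rd +1wr — FU → AL0|MU1|ME2|BR1|rd3|wr0
(3) want 1×ALU +2rd +1wr — FU → AL0|MU1|ME2|BR1|rd3|wr0
(4) want 1×ALU +2rd +1wr — FU → AL0|MU1|ME2|BR1|rd3|wr0
(5) want 1×BR +2rd +0wr — yes → AL0|MU1|ME2|BR0|rd1|wr0
(6) want 1×MEM +1rd +1wr — WR_PORT → AL0|MU1|ME2|BR0|rd1|wr0
(7) want 1×ALU +2rd +1wr — FU → AL0|MU1|ME2|BR0|rd1|wr0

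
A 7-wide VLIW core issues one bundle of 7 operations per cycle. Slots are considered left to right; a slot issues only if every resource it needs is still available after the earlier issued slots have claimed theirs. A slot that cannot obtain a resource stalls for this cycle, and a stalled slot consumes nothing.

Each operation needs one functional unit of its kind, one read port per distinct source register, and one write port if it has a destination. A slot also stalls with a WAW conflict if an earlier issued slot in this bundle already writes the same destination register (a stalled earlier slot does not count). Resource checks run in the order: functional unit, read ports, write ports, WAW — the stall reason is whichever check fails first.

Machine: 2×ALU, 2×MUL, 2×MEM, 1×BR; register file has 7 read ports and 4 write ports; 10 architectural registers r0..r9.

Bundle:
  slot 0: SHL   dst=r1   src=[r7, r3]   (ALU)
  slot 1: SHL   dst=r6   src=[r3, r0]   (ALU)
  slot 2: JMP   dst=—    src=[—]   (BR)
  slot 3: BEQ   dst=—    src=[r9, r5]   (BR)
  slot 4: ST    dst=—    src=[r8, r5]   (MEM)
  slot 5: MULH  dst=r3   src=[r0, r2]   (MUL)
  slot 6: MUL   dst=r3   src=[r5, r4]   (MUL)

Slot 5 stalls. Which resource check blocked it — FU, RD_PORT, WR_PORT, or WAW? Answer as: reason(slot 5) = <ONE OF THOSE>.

reason(slot 5) = RD_PORT

(0) want 1×ALU +2rd +1wr — yes → AL1|MU2|ME2|BR1|rd5|wr3
(1) want 1×ALU +2rd +1wr — yes → AL0|MU2|ME2|BR1|rd3|wr2
(2) want 1×BR +0rd +0wr — yes → AL0|MU2|ME2|BR0|rd3|wr2
(3) want 1×BR +2rd +0wr — FU → AL0|MU2|ME2|BR0|rd3|wr2
(4) want 1×MEM +2rd +0wr — yes → AL0|MU2|ME1|BR0|rd1|wr2
(5) want 1×MUL +2rd +1wr — RD_PORT → AL0|MU2|ME1|BR0|rd1|wr2
(6) want 1×MUL +2rd +1wr — RD_PORT → AL0|MU2|ME1|BR0|rd1|wr2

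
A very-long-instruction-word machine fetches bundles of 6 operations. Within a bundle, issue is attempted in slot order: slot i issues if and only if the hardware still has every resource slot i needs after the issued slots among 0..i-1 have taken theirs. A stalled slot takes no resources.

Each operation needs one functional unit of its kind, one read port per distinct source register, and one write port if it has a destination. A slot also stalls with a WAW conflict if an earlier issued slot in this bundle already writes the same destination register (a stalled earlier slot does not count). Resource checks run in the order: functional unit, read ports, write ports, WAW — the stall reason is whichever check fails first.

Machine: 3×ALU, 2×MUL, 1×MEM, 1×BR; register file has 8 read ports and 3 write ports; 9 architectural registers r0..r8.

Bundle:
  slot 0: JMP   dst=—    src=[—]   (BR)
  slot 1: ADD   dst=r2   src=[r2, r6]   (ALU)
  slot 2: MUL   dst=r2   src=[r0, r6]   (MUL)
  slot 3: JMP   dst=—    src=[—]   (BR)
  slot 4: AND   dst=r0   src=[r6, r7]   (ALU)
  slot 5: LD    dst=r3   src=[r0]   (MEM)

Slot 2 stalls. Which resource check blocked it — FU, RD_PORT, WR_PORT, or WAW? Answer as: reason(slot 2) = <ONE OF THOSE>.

slot 0 (BR): ISSUE — free A3,Mu2,Ld1,B0 rp8 wp3
slot 1 (ALU): ISSUE — free A2,Mu2,Ld1,B0 rp6 wp2
slot 2 (MUL): stall WAW — free A2,Mu2,Ld1,B0 rp6 wp2
slot 3 (BR): stall FU — free A2,Mu2,Ld1,B0 rp6 wp2
slot 4 (ALU): ISSUE — free A1,Mu2,Ld1,B0 rp4 wp1
slot 5 (MEM): ISSUE — free A1,Mu2,Ld0,B0 rp3 wp0

reason(slot 2) = WAW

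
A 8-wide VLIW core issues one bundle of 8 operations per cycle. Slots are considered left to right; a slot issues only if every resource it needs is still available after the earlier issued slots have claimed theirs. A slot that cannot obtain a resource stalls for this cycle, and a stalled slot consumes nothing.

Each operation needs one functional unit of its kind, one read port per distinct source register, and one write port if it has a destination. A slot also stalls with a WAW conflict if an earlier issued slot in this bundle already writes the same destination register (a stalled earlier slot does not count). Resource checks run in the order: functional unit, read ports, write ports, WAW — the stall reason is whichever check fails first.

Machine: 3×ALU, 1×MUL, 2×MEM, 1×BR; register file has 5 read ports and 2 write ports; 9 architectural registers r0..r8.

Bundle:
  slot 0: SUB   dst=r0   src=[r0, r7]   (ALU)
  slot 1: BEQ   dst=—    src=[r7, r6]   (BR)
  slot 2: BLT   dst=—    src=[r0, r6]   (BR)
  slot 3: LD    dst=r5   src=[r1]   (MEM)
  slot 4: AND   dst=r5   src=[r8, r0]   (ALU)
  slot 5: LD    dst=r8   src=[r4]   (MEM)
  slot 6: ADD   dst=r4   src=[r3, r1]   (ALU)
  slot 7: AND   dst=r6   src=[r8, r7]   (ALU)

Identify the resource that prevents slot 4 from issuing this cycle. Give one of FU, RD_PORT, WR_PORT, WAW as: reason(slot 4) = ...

slot 0 (ALU): ISSUE — free A2,Mu1,Ld2,B1 rp3 wp1
slot 1 (BR): ISSUE — free A2,Mu1,Ld2,B0 rp1 wp1
slot 2 (BR): stall FU — free A2,Mu1,Ld2,B0 rp1 wp1
slot 3 (MEM): ISSUE — free A2,Mu1,Ld1,B0 rp0 wp0
slot 4 (ALU): stall RD_PORT — free A2,Mu1,Ld1,B0 rp0 wp0
slot 5 (MEM): stall RD_PORT — free A2,Mu1,Ld1,B0 rp0 wp0
slot 6 (ALU): stall RD_PORT — free A2,Mu1,Ld1,B0 rp0 wp0
slot 7 (ALU): stall RD_PORT — free A2,Mu1,Ld1,B0 rp0 wp0

reason(slot 4) = RD_PORT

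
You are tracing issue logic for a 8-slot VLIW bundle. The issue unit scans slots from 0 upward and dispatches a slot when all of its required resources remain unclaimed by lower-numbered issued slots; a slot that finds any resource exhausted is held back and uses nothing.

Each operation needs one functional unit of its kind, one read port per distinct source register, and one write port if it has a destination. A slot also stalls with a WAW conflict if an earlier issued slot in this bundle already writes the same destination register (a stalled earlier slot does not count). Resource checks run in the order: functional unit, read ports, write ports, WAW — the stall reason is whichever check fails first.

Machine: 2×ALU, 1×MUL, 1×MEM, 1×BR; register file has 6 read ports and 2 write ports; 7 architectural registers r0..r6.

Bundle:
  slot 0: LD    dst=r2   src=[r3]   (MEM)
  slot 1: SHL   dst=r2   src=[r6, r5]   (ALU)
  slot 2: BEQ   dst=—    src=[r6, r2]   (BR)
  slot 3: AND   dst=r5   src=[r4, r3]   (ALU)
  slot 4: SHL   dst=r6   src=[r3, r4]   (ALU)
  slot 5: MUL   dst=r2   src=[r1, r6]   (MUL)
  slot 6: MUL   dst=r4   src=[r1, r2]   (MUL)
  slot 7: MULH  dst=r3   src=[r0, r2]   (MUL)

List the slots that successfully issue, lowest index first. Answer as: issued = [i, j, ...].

#0 MEM src=r3 dispatched  <A:2 Mu:1 Ld:0 B:1 rd:5 wr:1>
#1 ALU src=r6,r5 held:WAW  <A:2 Mu:1 Ld:0 B:1 rd:5 wr:1>
#2 BR src=r6,r2 dispatched  <A:2 Mu:1 Ld:0 B:0 rd:3 wr:1>
#3 ALU src=r4,r3 dispatched  <A:1 Mu:1 Ld:0 B:0 rd:1 wr:0>
#4 ALU src=r3,r4 held:RD_PORT  <A:1 Mu:1 Ld:0 B:0 rd:1 wr:0>
#5 MUL src=r1,r6 held:RD_PORT  <A:1 Mu:1 Ld:0 B:0 rd:1 wr:0>
#6 MUL src=r1,r2 held:RD_PORT  <A:1 Mu:1 Ld:0 B:0 rd:1 wr:0>
#7 MUL src=r0,r2 held:RD_PORT  <A:1 Mu:1 Ld:0 B:0 rd:1 wr:0>

issued = [0, 2, 3]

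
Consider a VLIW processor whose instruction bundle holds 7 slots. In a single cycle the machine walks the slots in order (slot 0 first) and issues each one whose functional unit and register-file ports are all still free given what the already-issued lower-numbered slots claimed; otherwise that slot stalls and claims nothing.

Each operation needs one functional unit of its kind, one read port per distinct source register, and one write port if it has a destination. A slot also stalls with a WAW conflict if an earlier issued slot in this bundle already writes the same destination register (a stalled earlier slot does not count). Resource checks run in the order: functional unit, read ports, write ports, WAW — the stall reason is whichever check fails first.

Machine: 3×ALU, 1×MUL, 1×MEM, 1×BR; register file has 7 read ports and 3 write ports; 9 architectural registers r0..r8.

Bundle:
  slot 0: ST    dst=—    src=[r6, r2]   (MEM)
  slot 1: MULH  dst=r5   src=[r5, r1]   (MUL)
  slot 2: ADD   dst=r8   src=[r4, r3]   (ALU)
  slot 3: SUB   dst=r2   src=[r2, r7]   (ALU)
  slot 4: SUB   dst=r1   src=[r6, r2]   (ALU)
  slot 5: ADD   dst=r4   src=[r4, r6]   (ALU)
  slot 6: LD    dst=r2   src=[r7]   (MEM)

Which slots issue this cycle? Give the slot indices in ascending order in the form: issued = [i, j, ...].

  0. MEM ⇒ go  {3A/1Mu/0Ld/1B | 5r 3w}
  1. MUL→r5 ⇒ go  {3A/0Mu/0Ld/1B | 3r 2w}
  2. ALU→r8 ⇒ go  {2A/0Mu/0Ld/1B | 1r 1w}
  3. ALU→r2 ⇒ no(RD_PORT)  {2A/0Mu/0Ld/1B | 1r 1w}
  4. ALU→r1 ⇒ no(RD_PORT)  {2A/0Mu/0Ld/1B | 1r 1w}
  5. ALU→r4 ⇒ no(RD_PORT)  {2A/0Mu/0Ld/1B | 1r 1w}
  6. MEM→r2 ⇒ no(FU)  {2A/0Mu/0Ld/1B | 1r 1w}

issued = [0, 1, 2]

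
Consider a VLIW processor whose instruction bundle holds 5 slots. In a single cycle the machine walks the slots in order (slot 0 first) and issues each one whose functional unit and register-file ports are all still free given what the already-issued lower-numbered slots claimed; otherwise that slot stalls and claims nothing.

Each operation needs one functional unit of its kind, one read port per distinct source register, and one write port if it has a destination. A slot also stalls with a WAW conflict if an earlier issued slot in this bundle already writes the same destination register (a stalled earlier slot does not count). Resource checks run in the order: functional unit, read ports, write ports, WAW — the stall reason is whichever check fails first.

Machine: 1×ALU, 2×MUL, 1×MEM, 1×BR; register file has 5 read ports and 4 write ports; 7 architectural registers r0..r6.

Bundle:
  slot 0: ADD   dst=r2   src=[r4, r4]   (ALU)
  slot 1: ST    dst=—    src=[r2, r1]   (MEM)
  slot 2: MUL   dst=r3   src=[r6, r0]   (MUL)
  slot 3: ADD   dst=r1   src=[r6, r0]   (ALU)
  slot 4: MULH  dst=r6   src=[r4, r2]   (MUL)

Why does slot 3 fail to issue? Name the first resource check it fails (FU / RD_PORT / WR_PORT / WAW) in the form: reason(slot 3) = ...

slot 0 (ALU): ISSUE — free A0,Mu2,Ld1,B1 rp4 wp3
slot 1 (MEM): ISSUE — free A0,Mu2,Ld0,B1 rp2 wp3
slot 2 (MUL): ISSUE — free A0,Mu1,Ld0,B1 rp0 wp2
slot 3 (ALU): stall FU — free A0,Mu1,Ld0,B1 rp0 wp2
slot 4 (MUL): stall RD_PORT — free A0,Mu1,Ld0,B1 rp0 wp2

reason(slot 3) = FU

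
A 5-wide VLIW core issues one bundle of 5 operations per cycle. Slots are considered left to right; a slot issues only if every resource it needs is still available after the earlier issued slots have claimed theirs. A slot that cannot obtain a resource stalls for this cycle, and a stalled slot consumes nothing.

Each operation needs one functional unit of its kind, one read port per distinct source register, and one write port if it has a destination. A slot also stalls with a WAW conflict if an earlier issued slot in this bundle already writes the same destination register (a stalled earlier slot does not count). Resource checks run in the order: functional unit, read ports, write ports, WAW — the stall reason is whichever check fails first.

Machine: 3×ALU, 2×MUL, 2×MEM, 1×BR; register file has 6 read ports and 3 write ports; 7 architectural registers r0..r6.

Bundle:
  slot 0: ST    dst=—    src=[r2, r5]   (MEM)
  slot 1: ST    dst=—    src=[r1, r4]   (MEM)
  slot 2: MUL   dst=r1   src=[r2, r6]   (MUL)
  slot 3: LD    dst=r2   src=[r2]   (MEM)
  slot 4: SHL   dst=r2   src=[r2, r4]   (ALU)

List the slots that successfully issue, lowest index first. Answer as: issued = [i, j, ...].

issued = [0, 1, 2]

#0 MEM src=r2,r5 dispatched  <A:3 Mu:2 Ld:1 B:1 rd:4 wr:3>
#1 MEM src=r1,r4 dispatched  <A:3 Mu:2 Ld:0 B:1 rd:2 wr:3>
#2 MUL src=r2,r6 dispatched  <A:3 Mu:1 Ld:0 B:1 rd:0 wr:2>
#3 MEM src=r2 held:FU  <A:3 Mu:1 Ld:0 B:1 rd:0 wr:2>
#4 ALU src=r2,r4 held:RD_PORT  <A:3 Mu:1 Ld:0 B:1 rd:0 wr:2>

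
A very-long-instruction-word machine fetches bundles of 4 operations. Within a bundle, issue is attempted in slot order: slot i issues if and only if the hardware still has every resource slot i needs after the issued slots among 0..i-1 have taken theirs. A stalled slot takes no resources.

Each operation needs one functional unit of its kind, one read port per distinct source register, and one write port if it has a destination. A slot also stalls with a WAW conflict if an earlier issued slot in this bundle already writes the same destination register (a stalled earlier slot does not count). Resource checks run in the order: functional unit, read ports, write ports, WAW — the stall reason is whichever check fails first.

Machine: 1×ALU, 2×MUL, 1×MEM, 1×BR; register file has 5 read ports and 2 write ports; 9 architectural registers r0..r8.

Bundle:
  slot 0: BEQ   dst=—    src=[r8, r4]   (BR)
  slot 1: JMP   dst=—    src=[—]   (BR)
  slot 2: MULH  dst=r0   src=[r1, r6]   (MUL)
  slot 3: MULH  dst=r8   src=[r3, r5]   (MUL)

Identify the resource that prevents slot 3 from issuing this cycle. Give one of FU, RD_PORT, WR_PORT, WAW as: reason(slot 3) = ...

reason(slot 3) = RD_PORT

slot 0 (BR): ISSUE — free A1,Mu2,Ld1,B0 rp3 wp2
slot 1 (BR): stall FU — free A1,Mu2,Ld1,B0 rp3 wp2
slot 2 (MUL): ISSUE — free A1,Mu1,Ld1,B0 rp1 wp1
slot 3 (MUL): stall RD_PORT — free A1,Mu1,Ld1,B0 rp1 wp1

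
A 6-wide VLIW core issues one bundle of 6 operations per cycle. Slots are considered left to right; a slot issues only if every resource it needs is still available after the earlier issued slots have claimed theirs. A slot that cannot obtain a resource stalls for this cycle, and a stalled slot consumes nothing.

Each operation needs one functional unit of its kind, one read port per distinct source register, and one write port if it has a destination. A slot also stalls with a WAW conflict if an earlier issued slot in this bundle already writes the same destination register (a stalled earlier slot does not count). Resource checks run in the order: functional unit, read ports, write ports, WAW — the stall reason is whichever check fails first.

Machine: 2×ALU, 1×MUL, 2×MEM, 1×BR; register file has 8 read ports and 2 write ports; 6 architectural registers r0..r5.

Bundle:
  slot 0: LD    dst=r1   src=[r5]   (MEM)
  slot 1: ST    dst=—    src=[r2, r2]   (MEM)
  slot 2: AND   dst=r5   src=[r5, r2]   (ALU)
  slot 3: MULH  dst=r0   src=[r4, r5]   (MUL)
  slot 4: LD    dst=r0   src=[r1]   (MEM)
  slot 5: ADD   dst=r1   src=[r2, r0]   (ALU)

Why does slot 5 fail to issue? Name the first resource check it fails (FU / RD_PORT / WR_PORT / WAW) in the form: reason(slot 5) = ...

slot 0 (MEM): ISSUE — free A2,Mu1,Ld1,B1 rp7 wp1
slot 1 (MEM): ISSUE — free A2,Mu1,Ld0,B1 rp6 wp1
slot 2 (ALU): ISSUE — free A1,Mu1,Ld0,B1 rp4 wp0
slot 3 (MUL): stall WR_PORT — free A1,Mu1,Ld0,B1 rp4 wp0
slot 4 (MEM): stall FU — free A1,Mu1,Ld0,B1 rp4 wp0
slot 5 (ALU): stall WR_PORT — free A1,Mu1,Ld0,B1 rp4 wp0

reason(slot 5) = WR_PORT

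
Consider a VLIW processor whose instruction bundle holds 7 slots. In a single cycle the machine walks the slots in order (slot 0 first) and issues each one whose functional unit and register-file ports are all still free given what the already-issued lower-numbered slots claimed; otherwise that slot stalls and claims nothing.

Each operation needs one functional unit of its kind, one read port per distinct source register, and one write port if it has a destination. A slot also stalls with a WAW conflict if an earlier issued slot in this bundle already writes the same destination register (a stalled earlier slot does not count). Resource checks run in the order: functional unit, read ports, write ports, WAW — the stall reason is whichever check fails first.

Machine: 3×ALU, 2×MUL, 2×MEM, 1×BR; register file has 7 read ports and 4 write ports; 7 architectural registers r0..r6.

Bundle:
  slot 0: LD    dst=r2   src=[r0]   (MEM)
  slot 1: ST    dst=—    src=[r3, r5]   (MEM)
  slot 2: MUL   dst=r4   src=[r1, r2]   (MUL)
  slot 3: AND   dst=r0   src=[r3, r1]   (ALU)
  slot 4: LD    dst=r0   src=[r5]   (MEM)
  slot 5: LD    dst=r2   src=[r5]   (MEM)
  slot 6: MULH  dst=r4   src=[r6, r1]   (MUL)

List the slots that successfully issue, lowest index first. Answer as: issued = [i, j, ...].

issued = [0, 1, 2, 3]

  0. MEM→r2 ⇒ go  {3A/2Mu/1Ld/1B | 6r 3w}
  1. MEM ⇒ go  {3A/2Mu/0Ld/1B | 4r 3w}
  2. MUL→r4 ⇒ go  {3A/1Mu/0Ld/1B | 2r 2w}
  3. ALU→r0 ⇒ go  {2A/1Mu/0Ld/1B | 0r 1w}
  4. MEM→r0 ⇒ no(FU)  {2A/1Mu/0Ld/1B | 0r 1w}
  5. MEM→r2 ⇒ no(FU)  {2A/1Mu/0Ld/1B | 0r 1w}
  6. MUL→r4 ⇒ no(RD_PORT)  {2A/1Mu/0Ld/1B | 0r 1w}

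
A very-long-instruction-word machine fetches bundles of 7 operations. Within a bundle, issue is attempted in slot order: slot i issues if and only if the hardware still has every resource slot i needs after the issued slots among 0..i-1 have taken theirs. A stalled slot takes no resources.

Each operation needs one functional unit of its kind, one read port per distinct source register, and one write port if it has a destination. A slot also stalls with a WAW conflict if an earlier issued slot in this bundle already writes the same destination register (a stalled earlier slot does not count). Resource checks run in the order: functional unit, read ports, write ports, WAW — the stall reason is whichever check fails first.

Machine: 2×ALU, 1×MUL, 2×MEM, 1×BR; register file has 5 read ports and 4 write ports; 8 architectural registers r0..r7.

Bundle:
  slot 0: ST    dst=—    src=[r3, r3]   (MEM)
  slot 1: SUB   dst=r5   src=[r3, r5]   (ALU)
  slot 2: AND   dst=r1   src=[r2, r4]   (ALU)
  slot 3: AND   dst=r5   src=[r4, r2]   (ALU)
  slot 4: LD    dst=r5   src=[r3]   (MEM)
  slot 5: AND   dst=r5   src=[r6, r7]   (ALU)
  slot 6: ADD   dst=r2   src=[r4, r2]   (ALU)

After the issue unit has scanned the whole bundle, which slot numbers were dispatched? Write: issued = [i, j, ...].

[0] MEM needs rd=1 wr=0: ok; after: ALU=2 MUL=1 MEM=1 BR=1, R=4, W=4
[1] ALU needs rd=2 wr=1: ok; after: ALU=1 MUL=1 MEM=1 BR=1, R=2, W=3
[2] ALU needs rd=2 wr=1: ok; after: ALU=0 MUL=1 MEM=1 BR=1, R=0, W=2
[3] ALU needs rd=2 wr=1: FU; after: ALU=0 MUL=1 MEM=1 BR=1, R=0, W=2
[4] MEM needs rd=1 wr=1: RD_PORT; after: ALU=0 MUL=1 MEM=1 BR=1, R=0, W=2
[5] ALU needs rd=2 wr=1: FU; after: ALU=0 MUL=1 MEM=1 BR=1, R=0, W=2
[6] ALU needs rd=2 wr=1: FU; after: ALU=0 MUL=1 MEM=1 BR=1, R=0, W=2

issued = [0, 1, 2]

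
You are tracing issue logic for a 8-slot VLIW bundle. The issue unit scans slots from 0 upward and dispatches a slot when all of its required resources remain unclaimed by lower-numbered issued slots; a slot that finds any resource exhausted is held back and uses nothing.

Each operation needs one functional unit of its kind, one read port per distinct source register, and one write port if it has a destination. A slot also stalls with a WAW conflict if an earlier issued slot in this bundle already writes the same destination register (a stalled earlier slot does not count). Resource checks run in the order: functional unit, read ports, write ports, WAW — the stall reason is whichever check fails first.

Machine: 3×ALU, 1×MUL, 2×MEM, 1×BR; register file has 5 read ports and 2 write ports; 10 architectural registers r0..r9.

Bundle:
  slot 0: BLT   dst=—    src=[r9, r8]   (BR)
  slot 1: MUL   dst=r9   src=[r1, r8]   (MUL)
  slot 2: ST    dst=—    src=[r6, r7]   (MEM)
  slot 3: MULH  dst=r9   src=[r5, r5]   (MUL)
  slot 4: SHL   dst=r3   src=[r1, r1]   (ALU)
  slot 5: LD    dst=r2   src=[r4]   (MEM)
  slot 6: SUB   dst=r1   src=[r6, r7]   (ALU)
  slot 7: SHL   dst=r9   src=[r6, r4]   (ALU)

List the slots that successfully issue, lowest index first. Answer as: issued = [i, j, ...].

  0. BR ⇒ go  {3A/1Mu/2Ld/0B | 3r 2w}
  1. MUL→r9 ⇒ go  {3A/0Mu/2Ld/0B | 1r 1w}
  2. MEM ⇒ no(RD_PORT)  {3A/0Mu/2Ld/0B | 1r 1w}
  3. MUL→r9 ⇒ no(FU)  {3A/0Mu/2Ld/0B | 1r 1w}
  4. ALU→r3 ⇒ go  {2A/0Mu/2Ld/0B | 0r 0w}
  5. MEM→r2 ⇒ no(RD_PORT)  {2A/0Mu/2Ld/0B | 0r 0w}
  6. ALU→r1 ⇒ no(RD_PORT)  {2A/0Mu/2Ld/0B | 0r 0w}
  7. ALU→r9 ⇒ no(RD_PORT)  {2A/0Mu/2Ld/0B | 0r 0w}

issued = [0, 1, 4]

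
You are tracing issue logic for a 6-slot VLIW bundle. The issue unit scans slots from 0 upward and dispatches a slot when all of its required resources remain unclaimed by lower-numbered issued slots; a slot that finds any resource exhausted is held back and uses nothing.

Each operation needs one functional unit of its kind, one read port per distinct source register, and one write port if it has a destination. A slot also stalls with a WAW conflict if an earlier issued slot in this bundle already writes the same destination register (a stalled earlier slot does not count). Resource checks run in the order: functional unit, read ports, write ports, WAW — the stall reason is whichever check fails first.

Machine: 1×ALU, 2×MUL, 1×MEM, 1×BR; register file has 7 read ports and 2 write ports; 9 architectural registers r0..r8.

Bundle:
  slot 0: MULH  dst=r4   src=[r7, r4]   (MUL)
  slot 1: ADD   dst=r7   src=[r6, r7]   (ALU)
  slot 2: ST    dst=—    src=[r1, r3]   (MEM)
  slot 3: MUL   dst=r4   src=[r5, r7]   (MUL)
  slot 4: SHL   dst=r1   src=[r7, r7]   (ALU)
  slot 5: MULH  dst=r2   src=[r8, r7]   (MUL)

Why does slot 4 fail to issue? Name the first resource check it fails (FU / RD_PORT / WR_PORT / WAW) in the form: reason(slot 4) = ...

#0 MUL src=r7,r4 dispatched  <A:1 Mu:1 Ld:1 B:1 rd:5 wr:1>
#1 ALU src=r6,r7 dispatched  <A:0 Mu:1 Ld:1 B:1 rd:3 wr:0>
#2 MEM src=r1,r3 dispatched  <A:0 Mu:1 Ld:0 B:1 rd:1 wr:0>
#3 MUL src=r5,r7 held:RD_PORT  <A:0 Mu:1 Ld:0 B:1 rd:1 wr:0>
#4 ALU src=r7,r7 held:FU  <A:0 Mu:1 Ld:0 B:1 rd:1 wr:0>
#5 MUL src=r8,r7 held:RD_PORT  <A:0 Mu:1 Ld:0 B:1 rd:1 wr:0>

reason(slot 4) = FU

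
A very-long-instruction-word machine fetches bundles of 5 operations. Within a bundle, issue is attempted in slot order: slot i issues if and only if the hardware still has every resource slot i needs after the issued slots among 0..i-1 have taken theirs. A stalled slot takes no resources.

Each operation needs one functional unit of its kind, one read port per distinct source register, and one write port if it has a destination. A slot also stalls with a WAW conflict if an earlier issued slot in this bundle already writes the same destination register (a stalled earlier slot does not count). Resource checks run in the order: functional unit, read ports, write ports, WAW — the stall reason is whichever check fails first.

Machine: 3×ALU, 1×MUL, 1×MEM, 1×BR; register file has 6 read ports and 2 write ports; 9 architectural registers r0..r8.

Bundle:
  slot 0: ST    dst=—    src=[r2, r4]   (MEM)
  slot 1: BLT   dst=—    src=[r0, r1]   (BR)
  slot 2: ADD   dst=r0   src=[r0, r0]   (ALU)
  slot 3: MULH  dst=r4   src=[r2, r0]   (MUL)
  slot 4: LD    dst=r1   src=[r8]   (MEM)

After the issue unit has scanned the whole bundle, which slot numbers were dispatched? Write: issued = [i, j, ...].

issued = [0, 1, 2]

[0] MEM needs rd=2 wr=0: ok; after: ALU=3 MUL=1 MEM=0 BR=1, R=4, W=2
[1] BR needs rd=2 wr=0: ok; after: ALU=3 MUL=1 MEM=0 BR=0, R=2, W=2
[2] ALU needs rd=1 wr=1: ok; after: ALU=2 MUL=1 MEM=0 BR=0, R=1, W=1
[3] MUL needs rd=2 wr=1: RD_PORT; after: ALU=2 MUL=1 MEM=0 BR=0, R=1, W=1
[4] MEM needs rd=1 wr=1: FU; after: ALU=2 MUL=1 MEM=0 BR=0, R=1, W=1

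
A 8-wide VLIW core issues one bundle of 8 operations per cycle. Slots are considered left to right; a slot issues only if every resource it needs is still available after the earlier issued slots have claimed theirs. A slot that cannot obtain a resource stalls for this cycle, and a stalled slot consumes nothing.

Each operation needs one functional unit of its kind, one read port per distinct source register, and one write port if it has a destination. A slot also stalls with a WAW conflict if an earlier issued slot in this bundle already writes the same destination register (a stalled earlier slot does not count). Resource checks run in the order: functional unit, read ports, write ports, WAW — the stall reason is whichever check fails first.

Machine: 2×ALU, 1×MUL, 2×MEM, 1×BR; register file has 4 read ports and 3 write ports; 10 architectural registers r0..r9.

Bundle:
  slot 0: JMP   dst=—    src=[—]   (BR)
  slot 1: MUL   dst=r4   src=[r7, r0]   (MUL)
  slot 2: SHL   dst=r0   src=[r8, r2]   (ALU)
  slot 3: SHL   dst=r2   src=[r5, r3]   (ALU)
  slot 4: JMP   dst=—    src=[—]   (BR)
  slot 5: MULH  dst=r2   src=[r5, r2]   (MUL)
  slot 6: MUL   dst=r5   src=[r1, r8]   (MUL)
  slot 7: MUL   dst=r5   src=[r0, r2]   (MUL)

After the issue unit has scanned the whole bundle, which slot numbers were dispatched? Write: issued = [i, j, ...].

[0] BR needs rd=0 wr=0: ok; after: ALU=2 MUL=1 MEM=2 BR=0, R=4, W=3
[1] MUL needs rd=2 wr=1: ok; after: ALU=2 MUL=0 MEM=2 BR=0, R=2, W=2
[2] ALU needs rd=2 wr=1: ok; after: ALU=1 MUL=0 MEM=2 BR=0, R=0, W=1
[3] ALU needs rd=2 wr=1: RD_PORT; after: ALU=1 MUL=0 MEM=2 BR=0, R=0, W=1
[4] BR needs rd=0 wr=0: FU; after: ALU=1 MUL=0 MEM=2 BR=0, R=0, W=1
[5] MUL needs rd=2 wr=1: FU; after: ALU=1 MUL=0 MEM=2 BR=0, R=0, W=1
[6] MUL needs rd=2 wr=1: FU; after: ALU=1 MUL=0 MEM=2 BR=0, R=0, W=1
[7] MUL needs rd=2 wr=1: FU; after: ALU=1 MUL=0 MEM=2 BR=0, R=0, W=1

issued = [0, 1, 2]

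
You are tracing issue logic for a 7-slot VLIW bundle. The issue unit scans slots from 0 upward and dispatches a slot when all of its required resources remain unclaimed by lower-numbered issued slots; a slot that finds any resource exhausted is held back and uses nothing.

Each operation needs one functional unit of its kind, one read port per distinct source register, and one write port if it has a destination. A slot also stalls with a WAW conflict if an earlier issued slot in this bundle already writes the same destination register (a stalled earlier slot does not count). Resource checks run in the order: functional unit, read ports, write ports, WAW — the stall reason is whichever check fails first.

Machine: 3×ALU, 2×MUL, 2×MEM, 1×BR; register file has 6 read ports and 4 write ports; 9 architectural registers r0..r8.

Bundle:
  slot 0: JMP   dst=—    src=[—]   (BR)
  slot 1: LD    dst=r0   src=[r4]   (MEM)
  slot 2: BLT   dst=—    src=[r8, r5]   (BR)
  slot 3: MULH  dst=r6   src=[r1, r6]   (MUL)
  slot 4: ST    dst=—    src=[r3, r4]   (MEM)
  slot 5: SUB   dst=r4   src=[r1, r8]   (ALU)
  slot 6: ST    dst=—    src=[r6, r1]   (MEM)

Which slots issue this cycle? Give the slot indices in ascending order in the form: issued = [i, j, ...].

issued = [0, 1, 3, 4]

(0) want 1×BR +0rd +0wr — yes → AL3|MU2|ME2|BR0|rd6|wr4
(1) want 1×MEM +1rd +1wr — yes → AL3|MU2|ME1|BR0|rd5|wr3
(2) want 1×BR +2rd +0wr — FU → AL3|MU2|ME1|BR0|rd5|wr3
(3) want 1×MUL +2rd +1wr — yes → AL3|MU1|ME1|BR0|rd3|wr2
(4) want 1×MEM +2rd +0wr — yes → AL3|MU1|ME0|BR0|rd1|wr2
(5) want 1×ALU +2rd +1wr — RD_PORT → AL3|MU1|ME0|BR0|rd1|wr2
(6) want 1×MEM +2rd +0wr — FU → AL3|MU1|ME0|BR0|rd1|wr2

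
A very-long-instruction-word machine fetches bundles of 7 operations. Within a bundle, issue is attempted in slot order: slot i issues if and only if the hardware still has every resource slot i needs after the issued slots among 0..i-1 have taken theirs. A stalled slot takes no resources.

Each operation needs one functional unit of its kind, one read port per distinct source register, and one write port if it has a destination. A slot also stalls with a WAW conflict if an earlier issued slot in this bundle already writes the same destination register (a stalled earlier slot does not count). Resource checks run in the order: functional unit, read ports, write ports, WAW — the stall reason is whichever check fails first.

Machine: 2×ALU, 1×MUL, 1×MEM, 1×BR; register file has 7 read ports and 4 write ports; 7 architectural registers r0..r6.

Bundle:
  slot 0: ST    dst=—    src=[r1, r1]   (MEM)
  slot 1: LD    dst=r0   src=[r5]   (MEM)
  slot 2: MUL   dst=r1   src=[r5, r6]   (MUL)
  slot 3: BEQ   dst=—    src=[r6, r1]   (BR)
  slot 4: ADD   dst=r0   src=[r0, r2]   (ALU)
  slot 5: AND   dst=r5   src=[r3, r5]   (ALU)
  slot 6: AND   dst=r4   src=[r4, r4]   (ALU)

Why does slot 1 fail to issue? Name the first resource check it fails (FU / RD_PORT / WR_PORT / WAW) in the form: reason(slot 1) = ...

  0. MEM ⇒ go  {2A/1Mu/0Ld/1B | 6r 4w}
  1. MEM→r0 ⇒ no(FU)  {2A/1Mu/0Ld/1B | 6r 4w}
  2. MUL→r1 ⇒ go  {2A/0Mu/0Ld/1B | 4r 3w}
  3. BR ⇒ go  {2A/0Mu/0Ld/0B | 2r 3w}
  4. ALU→r0 ⇒ go  {1A/0Mu/0Ld/0B | 0r 2w}
  5. ALU→r5 ⇒ no(RD_PORT)  {1A/0Mu/0Ld/0B | 0r 2w}
  6. ALU→r4 ⇒ no(RD_PORT)  {1A/0Mu/0Ld/0B | 0r 2w}

reason(slot 1) = FU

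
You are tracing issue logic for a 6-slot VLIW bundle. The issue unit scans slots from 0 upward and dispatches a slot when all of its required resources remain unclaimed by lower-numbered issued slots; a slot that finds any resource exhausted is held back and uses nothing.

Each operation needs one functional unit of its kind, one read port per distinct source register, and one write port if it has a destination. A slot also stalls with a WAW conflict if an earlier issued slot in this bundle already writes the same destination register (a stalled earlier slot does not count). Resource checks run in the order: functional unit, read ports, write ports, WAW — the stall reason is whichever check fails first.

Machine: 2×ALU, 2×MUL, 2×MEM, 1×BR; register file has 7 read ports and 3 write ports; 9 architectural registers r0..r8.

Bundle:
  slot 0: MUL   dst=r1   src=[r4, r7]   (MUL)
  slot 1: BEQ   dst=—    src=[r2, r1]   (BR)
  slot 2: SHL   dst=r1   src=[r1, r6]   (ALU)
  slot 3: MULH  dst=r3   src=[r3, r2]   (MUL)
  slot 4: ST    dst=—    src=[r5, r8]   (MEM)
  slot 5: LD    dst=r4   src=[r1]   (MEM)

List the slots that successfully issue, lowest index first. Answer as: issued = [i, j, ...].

#0 MUL src=r4,r7 dispatched  <A:2 Mu:1 Ld:2 B:1 rd:5 wr:2>
#1 BR src=r2,r1 dispatched  <A:2 Mu:1 Ld:2 B:0 rd:3 wr:2>
#2 ALU src=r1,r6 held:WAW  <A:2 Mu:1 Ld:2 B:0 rd:3 wr:2>
#3 MUL src=r3,r2 dispatched  <A:2 Mu:0 Ld:2 B:0 rd:1 wr:1>
#4 MEM src=r5,r8 held:RD_PORT  <A:2 Mu:0 Ld:2 B:0 rd:1 wr:1>
#5 MEM src=r1 dispatched  <A:2 Mu:0 Ld:1 B:0 rd:0 wr:0>

issued = [0, 1, 3, 5]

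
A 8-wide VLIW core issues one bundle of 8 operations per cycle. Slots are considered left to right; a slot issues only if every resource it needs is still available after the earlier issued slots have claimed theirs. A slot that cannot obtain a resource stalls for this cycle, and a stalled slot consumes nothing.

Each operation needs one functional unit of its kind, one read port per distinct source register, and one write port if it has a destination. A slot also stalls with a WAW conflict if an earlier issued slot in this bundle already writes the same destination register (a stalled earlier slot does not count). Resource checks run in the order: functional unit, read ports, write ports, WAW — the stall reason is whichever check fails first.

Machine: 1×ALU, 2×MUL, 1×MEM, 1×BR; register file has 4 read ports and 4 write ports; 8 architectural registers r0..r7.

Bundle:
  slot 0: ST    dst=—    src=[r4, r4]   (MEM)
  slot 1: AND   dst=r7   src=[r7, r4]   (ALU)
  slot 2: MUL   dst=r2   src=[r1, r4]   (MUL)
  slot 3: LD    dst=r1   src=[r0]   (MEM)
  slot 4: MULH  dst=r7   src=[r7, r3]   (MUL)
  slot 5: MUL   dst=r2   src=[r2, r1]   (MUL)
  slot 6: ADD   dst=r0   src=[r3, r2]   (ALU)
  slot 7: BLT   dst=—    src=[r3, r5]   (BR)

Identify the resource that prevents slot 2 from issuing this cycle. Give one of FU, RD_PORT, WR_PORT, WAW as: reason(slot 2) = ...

(0) want 1×MEM +1rd +0wr — yes → AL1|MU2|ME0|BR1|rd3|wr4
(1) want 1×ALU +2rd +1wr — yes → AL0|MU2|ME0|BR1|rd1|wr3
(2) want 1×MUL +2rd +1wr — RD_PORT → AL0|MU2|ME0|BR1|rd1|wr3
(3) want 1×MEM +1rd +1wr — FU → AL0|MU2|ME0|BR1|rd1|wr3
(4) want 1×MUL +2rd +1wr — RD_PORT → AL0|MU2|ME0|BR1|rd1|wr3
(5) want 1×MUL +2rd +1wr — RD_PORT → AL0|MU2|ME0|BR1|rd1|wr3
(6) want 1×ALU +2rd +1wr — FU → AL0|MU2|ME0|BR1|rd1|wr3
(7) want 1×BR +2rd +0wr — RD_PORT → AL0|MU2|ME0|BR1|rd1|wr3

reason(slot 2) = RD_PORT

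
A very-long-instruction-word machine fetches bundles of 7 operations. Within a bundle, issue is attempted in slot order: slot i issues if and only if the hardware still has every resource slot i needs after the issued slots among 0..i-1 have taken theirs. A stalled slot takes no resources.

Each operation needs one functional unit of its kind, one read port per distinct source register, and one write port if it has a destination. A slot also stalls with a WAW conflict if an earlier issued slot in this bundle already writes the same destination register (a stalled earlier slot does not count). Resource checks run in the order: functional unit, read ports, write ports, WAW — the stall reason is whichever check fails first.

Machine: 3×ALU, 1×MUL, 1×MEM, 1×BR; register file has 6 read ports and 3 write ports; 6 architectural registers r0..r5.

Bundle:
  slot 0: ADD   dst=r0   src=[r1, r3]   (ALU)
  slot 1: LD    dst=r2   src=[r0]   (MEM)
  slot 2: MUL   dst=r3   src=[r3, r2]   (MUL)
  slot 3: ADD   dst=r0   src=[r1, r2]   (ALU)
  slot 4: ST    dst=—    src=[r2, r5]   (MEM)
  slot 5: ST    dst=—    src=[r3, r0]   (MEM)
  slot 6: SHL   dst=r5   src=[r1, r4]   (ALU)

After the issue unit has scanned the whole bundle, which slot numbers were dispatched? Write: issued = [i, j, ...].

issued = [0, 1, 2]

[0] ALU needs rd=2 wr=1: ok; after: ALU=2 MUL=1 MEM=1 BR=1, R=4, W=2
[1] MEM needs rd=1 wr=1: ok; after: ALU=2 MUL=1 MEM=0 BR=1, R=3, W=1
[2] MUL needs rd=2 wr=1: ok; after: ALU=2 MUL=0 MEM=0 BR=1, R=1, W=0
[3] ALU needs rd=2 wr=1: RD_PORT; after: ALU=2 MUL=0 MEM=0 BR=1, R=1, W=0
[4] MEM needs rd=2 wr=0: FU; after: ALU=2 MUL=0 MEM=0 BR=1, R=1, W=0
[5] MEM needs rd=2 wr=0: FU; after: ALU=2 MUL=0 MEM=0 BR=1, R=1, W=0
[6] ALU needs rd=2 wr=1: RD_PORT; after: ALU=2 MUL=0 MEM=0 BR=1, R=1, W=0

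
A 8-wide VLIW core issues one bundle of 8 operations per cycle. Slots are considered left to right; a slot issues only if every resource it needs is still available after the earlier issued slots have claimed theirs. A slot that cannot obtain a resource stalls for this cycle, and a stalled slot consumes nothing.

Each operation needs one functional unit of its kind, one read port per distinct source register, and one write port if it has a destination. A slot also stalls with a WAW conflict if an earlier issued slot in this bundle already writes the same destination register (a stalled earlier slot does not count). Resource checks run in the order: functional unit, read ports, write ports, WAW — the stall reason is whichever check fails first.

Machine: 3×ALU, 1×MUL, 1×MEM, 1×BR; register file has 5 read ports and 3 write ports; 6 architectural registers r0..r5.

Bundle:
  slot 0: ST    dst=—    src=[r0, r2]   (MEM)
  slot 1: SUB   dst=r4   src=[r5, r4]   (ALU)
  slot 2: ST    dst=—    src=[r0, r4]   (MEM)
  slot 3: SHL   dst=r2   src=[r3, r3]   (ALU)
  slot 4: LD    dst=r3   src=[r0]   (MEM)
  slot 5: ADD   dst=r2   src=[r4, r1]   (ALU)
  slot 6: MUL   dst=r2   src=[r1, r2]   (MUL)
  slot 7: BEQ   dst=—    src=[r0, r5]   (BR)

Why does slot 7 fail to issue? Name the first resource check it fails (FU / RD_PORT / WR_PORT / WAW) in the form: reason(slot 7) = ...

#0 MEM src=r0,r2 dispatched  <A:3 Mu:1 Ld:0 B:1 rd:3 wr:3>
#1 ALU src=r5,r4 dispatched  <A:2 Mu:1 Ld:0 B:1 rd:1 wr:2>
#2 MEM src=r0,r4 held:FU  <A:2 Mu:1 Ld:0 B:1 rd:1 wr:2>
#3 ALU src=r3,r3 dispatched  <A:1 Mu:1 Ld:0 B:1 rd:0 wr:1>
#4 MEM src=r0 held:FU  <A:1 Mu:1 Ld:0 B:1 rd:0 wr:1>
#5 ALU src=r4,r1 held:RD_PORT  <A:1 Mu:1 Ld:0 B:1 rd:0 wr:1>
#6 MUL src=r1,r2 held:RD_PORT  <A:1 Mu:1 Ld:0 B:1 rd:0 wr:1>
#7 BR src=r0,r5 held:RD_PORT  <A:1 Mu:1 Ld:0 B:1 rd:0 wr:1>

reason(slot 7) = RD_PORT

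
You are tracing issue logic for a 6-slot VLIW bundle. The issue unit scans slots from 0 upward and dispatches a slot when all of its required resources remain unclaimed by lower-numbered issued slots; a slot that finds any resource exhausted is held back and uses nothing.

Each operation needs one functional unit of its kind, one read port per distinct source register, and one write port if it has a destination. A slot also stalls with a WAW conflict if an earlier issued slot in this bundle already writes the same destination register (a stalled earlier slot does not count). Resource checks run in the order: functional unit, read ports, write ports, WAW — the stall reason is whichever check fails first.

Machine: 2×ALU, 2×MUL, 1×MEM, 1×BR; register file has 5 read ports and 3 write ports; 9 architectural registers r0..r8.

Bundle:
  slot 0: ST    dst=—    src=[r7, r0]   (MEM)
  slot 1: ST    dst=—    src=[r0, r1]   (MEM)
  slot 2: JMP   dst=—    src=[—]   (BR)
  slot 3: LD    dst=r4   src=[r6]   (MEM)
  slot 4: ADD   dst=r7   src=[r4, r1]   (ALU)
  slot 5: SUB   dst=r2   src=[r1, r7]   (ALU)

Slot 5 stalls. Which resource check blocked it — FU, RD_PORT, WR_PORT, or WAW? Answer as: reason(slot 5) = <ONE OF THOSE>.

slot 0 (MEM): ISSUE — free A2,Mu2,Ld0,B1 rp3 wp3
slot 1 (MEM): stall FU — free A2,Mu2,Ld0,B1 rp3 wp3
slot 2 (BR): ISSUE — free A2,Mu2,Ld0,B0 rp3 wp3
slot 3 (MEM): stall FU — free A2,Mu2,Ld0,B0 rp3 wp3
slot 4 (ALU): ISSUE — free A1,Mu2,Ld0,B0 rp1 wp2
slot 5 (ALU): stall RD_PORT — free A1,Mu2,Ld0,B0 rp1 wp2

reason(slot 5) = RD_PORT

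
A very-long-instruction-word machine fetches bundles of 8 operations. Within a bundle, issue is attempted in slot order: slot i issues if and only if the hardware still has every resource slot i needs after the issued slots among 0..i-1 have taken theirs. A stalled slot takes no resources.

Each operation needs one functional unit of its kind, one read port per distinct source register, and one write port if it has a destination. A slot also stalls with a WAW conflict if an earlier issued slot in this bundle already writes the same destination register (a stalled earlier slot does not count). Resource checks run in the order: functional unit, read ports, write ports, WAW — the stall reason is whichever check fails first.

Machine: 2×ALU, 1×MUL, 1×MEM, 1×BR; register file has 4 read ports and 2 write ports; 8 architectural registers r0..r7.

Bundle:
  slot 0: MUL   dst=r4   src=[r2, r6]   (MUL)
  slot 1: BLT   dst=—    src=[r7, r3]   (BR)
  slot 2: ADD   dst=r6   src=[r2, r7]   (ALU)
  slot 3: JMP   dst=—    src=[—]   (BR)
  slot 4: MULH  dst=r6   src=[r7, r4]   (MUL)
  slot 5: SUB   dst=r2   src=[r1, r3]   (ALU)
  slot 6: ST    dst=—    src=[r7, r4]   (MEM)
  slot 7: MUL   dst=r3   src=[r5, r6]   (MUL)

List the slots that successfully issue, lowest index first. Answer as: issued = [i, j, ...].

[0] MUL needs rd=2 wr=1: ok; after: ALU=2 MUL=0 MEM=1 BR=1, R=2, W=1
[1] BR needs rd=2 wr=0: ok; after: ALU=2 MUL=0 MEM=1 BR=0, R=0, W=1
[2] ALU needs rd=2 wr=1: RD_PORT; after: ALU=2 MUL=0 MEM=1 BR=0, R=0, W=1
[3] BR needs rd=0 wr=0: FU; after: ALU=2 MUL=0 MEM=1 BR=0, R=0, W=1
[4] MUL needs rd=2 wr=1: FU; after: ALU=2 MUL=0 MEM=1 BR=0, R=0, W=1
[5] ALU needs rd=2 wr=1: RD_PORT; after: ALU=2 MUL=0 MEM=1 BR=0, R=0, W=1
[6] MEM needs rd=2 wr=0: RD_PORT; after: ALU=2 MUL=0 MEM=1 BR=0, R=0, W=1
[7] MUL needs rd=2 wr=1: FU; after: ALU=2 MUL=0 MEM=1 BR=0, R=0, W=1

issued = [0, 1]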